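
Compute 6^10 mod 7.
Using Fermat: 6^{6} ≡ 1 mod 7. 10 ≡ 4 mod 6. So 6^{10} ≡ 6^{4} ≡ 1 mod 7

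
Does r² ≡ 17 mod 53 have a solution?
By Euler's criterion: 17^{26} ≡ 1 mod 53. Since this equals 1, 17 is a QR.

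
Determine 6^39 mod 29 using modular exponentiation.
Using Fermat: 6^{28} ≡ 1 (mod 29). 39 ≡ 11 (mod 28). So 6^{39} ≡ 6^{11} ≡ 9 (mod 29)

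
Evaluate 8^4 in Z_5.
8^{4} = 4096 ≡ 1 mod 5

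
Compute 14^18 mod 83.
By repeated squaring (mod 83): 14^{1}≡14, 14^{2}≡30, 14^{4}≡70, 14^{8}≡3, 14^{16}≡9. Then 14^{18} = 14^{16+2} ≡ 9 × 30 ≡ 21 (mod 83)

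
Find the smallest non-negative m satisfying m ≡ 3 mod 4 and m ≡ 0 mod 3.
M = 4 × 3 = 12. M₁ = 3, y₁ ≡ 3 mod 4. M₂ = 4, y₂ ≡ 1 mod 3. m = 3×3×3 + 0×4×1 ≡ 3 mod 12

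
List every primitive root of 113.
There are φ(112) = 48 primitive roots mod 113: {3, 5, 6, 10, 12, 17, 19, 20, 21, 23, 24, 27, 29, 33, 34, 37, 38, 39, 43, 45, 46, 47, 54, 55, 58, 59, 66, 67, 68, 70, 74, 75, 76, 79, 80, 84, 86, 89, 90, 92, 93, 94, 96, 101, 103, 107, 108, 110}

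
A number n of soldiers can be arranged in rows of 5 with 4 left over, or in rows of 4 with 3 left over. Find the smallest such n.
M = 5 × 4 = 20. M₁ = 4, y₁ ≡ 4 (mod 5). M₂ = 5, y₂ ≡ 1 (mod 4). n = 4×4×4 + 3×5×1 ≡ 19 (mod 20)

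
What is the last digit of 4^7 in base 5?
Using Fermat: 4^{4} ≡ 1 mod 5. 7 ≡ 3 mod 4. So 4^{7} ≡ 4^{3} ≡ 4 mod 5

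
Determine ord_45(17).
Powers of 17 mod 45: 17^1≡17, 17^2≡19, 17^3≡8, 17^4≡1. ord_45(17) = 4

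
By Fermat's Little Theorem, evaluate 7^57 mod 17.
By Fermat: 7^{16} ≡ 1 (mod 17). 57 = 3×16 + 9. So 7^{57} ≡ 7^{9} ≡ 10 (mod 17)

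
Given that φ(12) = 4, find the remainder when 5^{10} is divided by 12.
By Euler: 5^{4} ≡ 1 (mod 12) since gcd(5, 12) = 1. 10 = 2×4 + 2. So 5^{10} ≡ 5^{2} ≡ 1 (mod 12)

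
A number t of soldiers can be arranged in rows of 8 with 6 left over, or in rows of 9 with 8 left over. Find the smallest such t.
M = 8 × 9 = 72. M₁ = 9, y₁ ≡ 1 mod 8. M₂ = 8, y₂ ≡ 8 mod 9. t = 6×9×1 + 8×8×8 ≡ 62 mod 72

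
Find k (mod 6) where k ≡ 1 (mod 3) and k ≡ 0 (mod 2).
M = 3 × 2 = 6. M₁ = 2, y₁ ≡ 2 (mod 3). M₂ = 3, y₂ ≡ 1 (mod 2). k = 1×2×2 + 0×3×1 ≡ 4 (mod 6)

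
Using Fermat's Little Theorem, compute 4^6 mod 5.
By Fermat: 4^{4} ≡ 1 mod 5. So 4^{6} = 4^{4} · 4^{2} ≡ 4^{2} ≡ 1 mod 5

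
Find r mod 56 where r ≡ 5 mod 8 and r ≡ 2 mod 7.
M = 8 × 7 = 56. M₁ = 7, y₁ ≡ 7 mod 8. M₂ = 8, y₂ ≡ 1 mod 7. r = 5×7×7 + 2×8×1 ≡ 37 mod 56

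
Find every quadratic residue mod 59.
QRs mod 59: {1, 3, 4, 5, 7, 9, 12, 15, 16, 17, 19, 20, 21, 22, 25, 26, 27, 28, 29, 35, 36, 41, 45, 46, 48, 49, 51, 53, 57}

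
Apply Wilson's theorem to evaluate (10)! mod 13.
(12)! = (10)! × (11) × (12) ≡ -1 mod 13. So (10)! ≡ -1 × [(12)(11)]^(-1) ≡ 6 mod 13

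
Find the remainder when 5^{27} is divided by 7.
By Fermat: 5^{6} ≡ 1 (mod 7). 27 = 4×6 + 3. So 5^{27} ≡ 5^{3} ≡ 6 (mod 7)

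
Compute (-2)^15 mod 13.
Using Fermat: (-2)^{12} ≡ 1 (mod 13). 15 ≡ 3 (mod 12). So (-2)^{15} ≡ (-2)^{3} ≡ 5 (mod 13)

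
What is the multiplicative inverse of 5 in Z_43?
Since 43 is prime, by Fermat 5^(-1) ≡ 5^{41} ≡ 26 mod 43. Verify: 5 × 26 = 130 ≡ 1 mod 43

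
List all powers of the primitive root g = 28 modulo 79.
28^1, 28^2, ..., 28^{78} mod 79: [28, 73, 69, 36, 60, 21, 35, 32, 27, 45, 75, 46, 24, 40, 14, 76, 74, 18, 30, 50, 57, 16, 53, 62, 77, 23, 12, 20, 7, 38, 37, 9, 15, 25, 68, 8, 66, 31, 78, 51, 6, 10, 43, 19, 58, 44, 47, 52, 34, 4, 33, 55, 39, 65, 3, 5, 61, 49, 29, 22, 63, 26, 17, 2, 56, 67, 59, 72, 41, 42, 70, 64, 54, 11, 71, 13, 48, 1]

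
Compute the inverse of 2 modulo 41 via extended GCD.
Extended GCD: 2(-20) + 41(1) = 1. So 2^(-1) ≡ -20 ≡ 21 mod 41. Verify: 2 × 21 = 42 ≡ 1 mod 41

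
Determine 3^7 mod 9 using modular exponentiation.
By repeated squaring mod 9: 3^{1}≡3, 3^{2}≡0, 3^{4}≡0. Then 3^{7} = 3^{4+2+1} ≡ 0 × 0 × 3 ≡ 0 mod 9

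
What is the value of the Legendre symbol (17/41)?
(17/41) = 17^{20} mod 41 = -1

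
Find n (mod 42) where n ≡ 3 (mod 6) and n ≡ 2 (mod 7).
M = 6 × 7 = 42. M₁ = 7, y₁ ≡ 1 (mod 6). M₂ = 6, y₂ ≡ 6 (mod 7). n = 3×7×1 + 2×6×6 ≡ 9 (mod 42)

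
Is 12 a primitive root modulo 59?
12^{29} ≡ 1 mod 59 and 29 < 58, so ord_59(12) = 29 ≠ 58 and 12 is not a primitive root.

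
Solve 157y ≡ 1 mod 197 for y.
Since 197 is prime, by Fermat 157^(-1) ≡ 157^{195} ≡ 64 mod 197. Verify: 157 × 64 = 10048 ≡ 1 mod 197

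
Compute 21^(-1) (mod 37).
Since 37 is prime, by Fermat 21^(-1) ≡ 21^{35} ≡ 30 (mod 37). Verify: 21 × 30 = 630 ≡ 1 (mod 37)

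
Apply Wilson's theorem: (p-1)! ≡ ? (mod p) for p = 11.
By Wilson's theorem, (10)! ≡ -1 ≡ 10 (mod 11)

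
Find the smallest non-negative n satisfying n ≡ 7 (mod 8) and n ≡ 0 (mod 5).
M = 8 × 5 = 40. M₁ = 5, y₁ ≡ 5 (mod 8). M₂ = 8, y₂ ≡ 2 (mod 5). n = 7×5×5 + 0×8×2 ≡ 15 (mod 40)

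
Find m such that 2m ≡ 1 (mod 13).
Since 13 is prime, by Fermat 2^(-1) ≡ 2^{11} ≡ 7 (mod 13). Verify: 2 × 7 = 14 ≡ 1 (mod 13)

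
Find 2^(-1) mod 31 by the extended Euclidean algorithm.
Extended GCD: 2(-15) + 31(1) = 1. So 2^(-1) ≡ -15 ≡ 16 mod 31. Verify: 2 × 16 = 32 ≡ 1 mod 31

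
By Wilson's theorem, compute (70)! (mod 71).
By Wilson's theorem, (70)! ≡ -1 ≡ 70 (mod 71)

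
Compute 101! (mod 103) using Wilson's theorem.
(102)! = (101)! × (102) ≡ -1 (mod 103). So (101)! ≡ -1 × (102)^(-1) ≡ (-1)×(-1) = 1 (mod 103)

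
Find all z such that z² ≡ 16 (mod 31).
The square roots of 16 mod 31 are 4 and 27. Verify: 4² = 16 ≡ 16 (mod 31)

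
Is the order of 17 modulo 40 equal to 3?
Powers of 17 mod 40: 17^1≡17, 17^2≡9, 17^3≡33, 17^4≡1. 17^3≡33≢1, so ord ≠ 3. No, the actual order is 4.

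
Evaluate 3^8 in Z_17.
By repeated squaring mod 17: 3^{1}≡3, 3^{2}≡9, 3^{4}≡13, 3^{8}≡16. So 3^{8} ≡ 16 mod 17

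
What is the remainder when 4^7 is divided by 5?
Using Fermat: 4^{4} ≡ 1 mod 5. 7 ≡ 3 mod 4. So 4^{7} ≡ 4^{3} ≡ 4 mod 5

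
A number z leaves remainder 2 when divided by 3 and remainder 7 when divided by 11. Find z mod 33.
M = 3 × 11 = 33. M₁ = 11, y₁ ≡ 2 mod 3. M₂ = 3, y₂ ≡ 4 mod 11. z = 2×11×2 + 7×3×4 ≡ 29 mod 33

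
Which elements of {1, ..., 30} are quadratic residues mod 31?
QRs mod 31: {1, 2, 4, 5, 7, 8, 9, 10, 14, 16, 18, 19, 20, 25, 28}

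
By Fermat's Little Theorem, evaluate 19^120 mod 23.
By Fermat: 19^{22} ≡ 1 mod 23. 120 = 5×22 + 10. So 19^{120} ≡ 19^{10} ≡ 6 mod 23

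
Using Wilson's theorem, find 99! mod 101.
(100)! = (99)! × (100) ≡ -1 (mod 101). So (99)! ≡ -1 × (100)^(-1) ≡ (-1)×(-1) = 1 (mod 101)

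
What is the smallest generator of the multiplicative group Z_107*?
g = 2. For each prime q|106: 2^{53}≡106, 2^{2}≡4, none ≡ 1, so ord_107(2) = 106 and 2 is a primitive root.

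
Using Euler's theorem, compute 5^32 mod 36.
By Euler: 5^{12} ≡ 1 mod 36 since gcd(5, 36) = 1. 32 = 2×12 + 8. So 5^{32} ≡ 5^{8} ≡ 25 mod 36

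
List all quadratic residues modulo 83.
Squares in Z_83*: {1, 3, 4, 7, 9, 10, 11, 12, 16, 17, 21, 23, 25, 26, 27, 28, 29, 30, 31, 33, 36, 37, 38, 40, 41, 44, 48, 49, 51, 59, 61, 63, 64, 65, 68, 69, 70, 75, 77, 78, 81}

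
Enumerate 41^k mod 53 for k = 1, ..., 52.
41^1, 41^2, ..., 41^{52} mod 53: [41, 38, 21, 13, 3, 17, 8, 10, 39, 9, 51, 24, 30, 11, 27, 47, 19, 37, 33, 28, 35, 4, 5, 46, 31, 52, 12, 15, 32, 40, 50, 36, 45, 43, 14, 44, 2, 29, 23, 42, 26, 6, 34, 16, 20, 25, 18, 49, 48, 7, 22, 1]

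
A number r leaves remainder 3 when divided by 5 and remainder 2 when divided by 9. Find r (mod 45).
M = 5 × 9 = 45. M₁ = 9, y₁ ≡ 4 (mod 5). M₂ = 5, y₂ ≡ 2 (mod 9). r = 3×9×4 + 2×5×2 ≡ 38 (mod 45)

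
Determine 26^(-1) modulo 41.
Since 41 is prime, by Fermat 26^(-1) ≡ 26^{39} ≡ 30 (mod 41). Verify: 26 × 30 = 780 ≡ 1 (mod 41)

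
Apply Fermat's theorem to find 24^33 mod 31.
By Fermat: 24^{30} ≡ 1 mod 31. So 24^{33} = 24^{30} · 24^{3} ≡ 24^{3} ≡ 29 mod 31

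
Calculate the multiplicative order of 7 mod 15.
Powers of 7 mod 15: 7^1≡7, 7^2≡4, 7^3≡13, 7^4≡1. So the order of 7 is 4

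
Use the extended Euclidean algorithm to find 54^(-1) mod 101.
Extended GCD: 54(-43) + 101(23) = 1. So 54^(-1) ≡ -43 ≡ 58 (mod 101). Verify: 54 × 58 = 3132 ≡ 1 (mod 101)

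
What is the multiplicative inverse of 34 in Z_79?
Since 79 is prime, by Fermat 34^(-1) ≡ 34^{77} ≡ 7 mod 79. Verify: 34 × 7 = 238 ≡ 1 mod 79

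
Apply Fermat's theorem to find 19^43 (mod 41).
By Fermat: 19^{40} ≡ 1 (mod 41). So 19^{43} = 19^{40} · 19^{3} ≡ 19^{3} ≡ 12 (mod 41)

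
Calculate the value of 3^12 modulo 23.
By repeated squaring mod 23: 3^{1}≡3, 3^{2}≡9, 3^{4}≡12, 3^{8}≡6. Then 3^{12} = 3^{8+4} ≡ 6 × 12 ≡ 3 mod 23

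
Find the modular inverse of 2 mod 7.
Since 7 is prime, by Fermat 2^(-1) ≡ 2^{5} ≡ 4 (mod 7). Verify: 2 × 4 = 8 ≡ 1 (mod 7)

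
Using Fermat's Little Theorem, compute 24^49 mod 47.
By Fermat: 24^{46} ≡ 1 mod 47. So 24^{49} = 24^{46} · 24^{3} ≡ 24^{3} ≡ 6 mod 47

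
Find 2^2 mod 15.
2^{2} = 4 ≡ 4 mod 15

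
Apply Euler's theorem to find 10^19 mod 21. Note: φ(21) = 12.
By Euler: 10^{12} ≡ 1 mod 21 since gcd(10, 21) = 1. 19 = 1×12 + 7. So 10^{19} ≡ 10^{7} ≡ 10 mod 21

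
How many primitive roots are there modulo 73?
There are φ(73-1) = φ(72) = 24 primitive roots modulo 73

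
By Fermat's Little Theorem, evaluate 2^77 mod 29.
By Fermat: 2^{28} ≡ 1 (mod 29). 77 = 2×28 + 21. So 2^{77} ≡ 2^{21} ≡ 17 (mod 29)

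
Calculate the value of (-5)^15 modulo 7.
Using Fermat: (-5)^{6} ≡ 1 (mod 7). 15 ≡ 3 (mod 6). So (-5)^{15} ≡ (-5)^{3} ≡ 1 (mod 7)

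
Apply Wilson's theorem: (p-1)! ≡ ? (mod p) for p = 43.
By Wilson's theorem, (42)! ≡ -1 ≡ 42 mod 43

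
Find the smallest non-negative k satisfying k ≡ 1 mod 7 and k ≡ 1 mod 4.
M = 7 × 4 = 28. M₁ = 4, y₁ ≡ 2 mod 7. M₂ = 7, y₂ ≡ 3 mod 4. k = 1×4×2 + 1×7×3 ≡ 1 mod 28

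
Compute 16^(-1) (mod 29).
Since 29 is prime, by Fermat 16^(-1) ≡ 16^{27} ≡ 20 (mod 29). Verify: 16 × 20 = 320 ≡ 1 (mod 29)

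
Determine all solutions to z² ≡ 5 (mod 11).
The square roots of 5 mod 11 are 4 and 7. Verify: 4² = 16 ≡ 5 (mod 11)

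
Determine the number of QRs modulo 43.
The squaring map on Z_43* is 2-to-1, so there are (42)/2 = 21 QRs.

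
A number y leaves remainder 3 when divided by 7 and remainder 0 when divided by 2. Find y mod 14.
M = 7 × 2 = 14. M₁ = 2, y₁ ≡ 4 mod 7. M₂ = 7, y₂ ≡ 1 mod 2. y = 3×2×4 + 0×7×1 ≡ 10 mod 14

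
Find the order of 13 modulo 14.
Powers of 13 mod 14: 13^1≡13, 13^2≡1. ord_14(13) = 2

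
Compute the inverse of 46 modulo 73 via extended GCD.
Extended GCD: 46(27) + 73(-17) = 1. So 46^(-1) ≡ 27 mod 73. Verify: 46 × 27 = 1242 ≡ 1 mod 73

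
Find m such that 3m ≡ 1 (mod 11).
Since 11 is prime, by Fermat 3^(-1) ≡ 3^{9} ≡ 4 (mod 11). Verify: 3 × 4 = 12 ≡ 1 (mod 11)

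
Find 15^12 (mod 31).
By repeated squaring (mod 31): 15^{1}≡15, 15^{2}≡8, 15^{4}≡2, 15^{8}≡4. Then 15^{12} = 15^{8+4} ≡ 4 × 2 ≡ 8 (mod 31)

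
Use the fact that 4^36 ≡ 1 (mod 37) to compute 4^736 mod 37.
By Fermat: 4^{36} ≡ 1 (mod 37). 736 ≡ 16 (mod 36). So 4^{736} ≡ 4^{16} ≡ 7 (mod 37)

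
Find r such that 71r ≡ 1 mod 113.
Since 113 is prime, by Fermat 71^(-1) ≡ 71^{111} ≡ 78 mod 113. Verify: 71 × 78 = 5538 ≡ 1 mod 113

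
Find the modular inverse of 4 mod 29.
Since 29 is prime, by Fermat 4^(-1) ≡ 4^{27} ≡ 22 mod 29. Verify: 4 × 22 = 88 ≡ 1 mod 29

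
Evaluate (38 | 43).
(38/43) = 38^{21} mod 43 = 1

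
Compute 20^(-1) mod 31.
Since 31 is prime, by Fermat 20^(-1) ≡ 20^{29} ≡ 14 mod 31. Verify: 20 × 14 = 280 ≡ 1 mod 31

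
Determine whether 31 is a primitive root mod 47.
ord_47(31) divides 46. For each prime q|46: 31^{23}≡46, 31^{2}≡21, none ≡ 1. So 31 has order 46 and is a primitive root mod 47.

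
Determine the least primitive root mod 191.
g = 19. Powers: [19, 170, 174, 59, 166, 98, 143, 43, ...] generates all 190 non-zero residues.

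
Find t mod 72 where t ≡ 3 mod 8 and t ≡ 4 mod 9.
M = 8 × 9 = 72. M₁ = 9, y₁ ≡ 1 mod 8. M₂ = 8, y₂ ≡ 8 mod 9. t = 3×9×1 + 4×8×8 ≡ 67 mod 72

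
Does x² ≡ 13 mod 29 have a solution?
By Euler's criterion: 13^{14} ≡ 1 mod 29. Since this equals 1, 13 is a QR.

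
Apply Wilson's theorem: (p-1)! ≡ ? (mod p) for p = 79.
By Wilson's theorem, (78)! ≡ -1 ≡ 78 (mod 79)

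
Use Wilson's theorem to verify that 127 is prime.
(126)! mod 127 = 126. Since this equals -1 (mod 127), Wilson confirms 127 is prime.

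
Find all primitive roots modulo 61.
There are φ(60) = 16 primitive roots mod 61: {2, 6, 7, 10, 17, 18, 26, 30, 31, 35, 43, 44, 51, 54, 55, 59}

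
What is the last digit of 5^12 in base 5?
By repeated squaring (mod 5): 5^{1}≡0, 5^{2}≡0, 5^{4}≡0, 5^{8}≡0. Then 5^{12} = 5^{8+4} ≡ 0 × 0 ≡ 0 (mod 5)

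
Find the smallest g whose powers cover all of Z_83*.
g = 2. For each prime q|82: 2^{41}≡82, 2^{2}≡4, none ≡ 1, so ord_83(2) = 82 and 2 is a primitive root.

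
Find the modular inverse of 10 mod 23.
Since 23 is prime, by Fermat 10^(-1) ≡ 10^{21} ≡ 7 (mod 23). Verify: 10 × 7 = 70 ≡ 1 (mod 23)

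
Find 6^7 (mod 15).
By repeated squaring (mod 15): 6^{1}≡6, 6^{2}≡6, 6^{4}≡6. Then 6^{7} = 6^{4+2+1} ≡ 6 × 6 × 6 ≡ 6 (mod 15)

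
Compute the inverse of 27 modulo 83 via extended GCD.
Extended GCD: 27(40) + 83(-13) = 1. So 27^(-1) ≡ 40 mod 83. Verify: 27 × 40 = 1080 ≡ 1 mod 83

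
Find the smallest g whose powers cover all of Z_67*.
g = 2. Powers: [2, 4, 8, 16, 32, 64, 61, ...] generates all 66 non-zero residues.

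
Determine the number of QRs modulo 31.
For prime 31, there are (p-1)/2 = (31-1)/2 = 15 quadratic residues (excluding 0).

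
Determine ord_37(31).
Powers of 31 mod 37: 31^1≡31, 31^2≡36, 31^3≡6, 31^4≡1. Order = 4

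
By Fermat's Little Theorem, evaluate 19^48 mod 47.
By Fermat: 19^{46} ≡ 1 (mod 47). So 19^{48} = 19^{46} · 19^{2} ≡ 19^{2} ≡ 32 (mod 47)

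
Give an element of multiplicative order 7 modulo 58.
7 has order 7 mod 58 since 7^{7} ≡ 1 mod 58 and no smaller power works.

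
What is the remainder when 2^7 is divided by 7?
Using Fermat: 2^{6} ≡ 1 (mod 7). 7 ≡ 1 (mod 6). So 2^{7} ≡ 2^{1} ≡ 2 (mod 7)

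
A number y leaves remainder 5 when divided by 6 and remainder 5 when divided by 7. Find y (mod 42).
M = 6 × 7 = 42. M₁ = 7, y₁ ≡ 1 (mod 6). M₂ = 6, y₂ ≡ 6 (mod 7). y = 5×7×1 + 5×6×6 ≡ 5 (mod 42)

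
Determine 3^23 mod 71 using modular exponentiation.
By repeated squaring mod 71: 3^{1}≡3, 3^{2}≡9, 3^{4}≡10, 3^{8}≡29, 3^{16}≡60. Then 3^{23} = 3^{16+4+2+1} ≡ 60 × 10 × 9 × 3 ≡ 12 mod 71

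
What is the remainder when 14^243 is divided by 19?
Using Fermat: 14^{18} ≡ 1 mod 19. 243 ≡ 9 mod 18. So 14^{243} ≡ 14^{9} ≡ 18 mod 19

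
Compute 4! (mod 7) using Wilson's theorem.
(6)! = (4)! × (5) × (6) ≡ -1 (mod 7). So (4)! ≡ -1 × [(6)(5)]^(-1) ≡ 3 (mod 7)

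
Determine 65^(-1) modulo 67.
Since 67 is prime, by Fermat 65^(-1) ≡ 65^{65} ≡ 33 (mod 67). Verify: 65 × 33 = 2145 ≡ 1 (mod 67)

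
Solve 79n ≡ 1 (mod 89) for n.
Since 89 is prime, by Fermat 79^(-1) ≡ 79^{87} ≡ 80 (mod 89). Verify: 79 × 80 = 6320 ≡ 1 (mod 89)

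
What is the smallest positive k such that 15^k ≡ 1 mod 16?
Powers of 15 mod 16: 15^1≡15, 15^2≡1. ord_16(15) = 2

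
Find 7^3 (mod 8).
7^{3} = 343 ≡ 7 (mod 8)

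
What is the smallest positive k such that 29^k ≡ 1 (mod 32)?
Powers of 29 mod 32: 29^1≡29, 29^2≡9, 29^3≡5, 29^4≡17, 29^5≡13, 29^6≡25, 29^7≡21, 29^8≡1. Order = 8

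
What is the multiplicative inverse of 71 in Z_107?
Since 107 is prime, by Fermat 71^(-1) ≡ 71^{105} ≡ 104 (mod 107). Verify: 71 × 104 = 7384 ≡ 1 (mod 107)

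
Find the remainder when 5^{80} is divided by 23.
By Fermat: 5^{22} ≡ 1 (mod 23). 80 = 3×22 + 14. So 5^{80} ≡ 5^{14} ≡ 13 (mod 23)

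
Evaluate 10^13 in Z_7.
Using Fermat: 10^{6} ≡ 1 (mod 7). 13 ≡ 1 (mod 6). So 10^{13} ≡ 10^{1} ≡ 3 (mod 7)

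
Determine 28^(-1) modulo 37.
Since 37 is prime, by Fermat 28^(-1) ≡ 28^{35} ≡ 4 mod 37. Verify: 28 × 4 = 112 ≡ 1 mod 37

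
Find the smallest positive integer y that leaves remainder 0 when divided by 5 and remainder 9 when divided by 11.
M = 5 × 11 = 55. M₁ = 11, y₁ ≡ 1 mod 5. M₂ = 5, y₂ ≡ 9 mod 11. y = 0×11×1 + 9×5×9 ≡ 20 mod 55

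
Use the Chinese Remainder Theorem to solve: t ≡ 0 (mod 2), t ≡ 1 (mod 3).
M = 2 × 3 = 6. M₁ = 3, y₁ ≡ 1 (mod 2). M₂ = 2, y₂ ≡ 2 (mod 3). t = 0×3×1 + 1×2×2 ≡ 4 (mod 6)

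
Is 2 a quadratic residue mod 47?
By Euler's criterion: 2^{23} ≡ 1 mod 47. Since this equals 1, 2 is a QR.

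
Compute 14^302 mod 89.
Using Fermat: 14^{88} ≡ 1 mod 89. 302 ≡ 38 mod 88. So 14^{302} ≡ 14^{38} ≡ 53 mod 89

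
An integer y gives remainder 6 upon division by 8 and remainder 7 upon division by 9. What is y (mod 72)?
M = 8 × 9 = 72. M₁ = 9, y₁ ≡ 1 (mod 8). M₂ = 8, y₂ ≡ 8 (mod 9). y = 6×9×1 + 7×8×8 ≡ 70 (mod 72)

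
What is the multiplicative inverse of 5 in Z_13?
Since 13 is prime, by Fermat 5^(-1) ≡ 5^{11} ≡ 8 mod 13. Verify: 5 × 8 = 40 ≡ 1 mod 13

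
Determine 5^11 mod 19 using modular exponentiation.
By repeated squaring mod 19: 5^{1}≡5, 5^{2}≡6, 5^{4}≡17, 5^{8}≡4. Then 5^{11} = 5^{8+2+1} ≡ 4 × 6 × 5 ≡ 6 mod 19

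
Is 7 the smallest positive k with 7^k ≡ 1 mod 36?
Powers of 7 mod 36: 7^1≡7, 7^2≡13, 7^3≡19, 7^4≡25, 7^5≡31, 7^6≡1. Already 7^6≡1, so the order is 6 < 7. No, the actual order is 6.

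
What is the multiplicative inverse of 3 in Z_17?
Since 17 is prime, by Fermat 3^(-1) ≡ 3^{15} ≡ 6 mod 17. Verify: 3 × 6 = 18 ≡ 1 mod 17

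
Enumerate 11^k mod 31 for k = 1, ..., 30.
11^1, 11^2, ..., 11^{30} mod 31: [11, 28, 29, 9, 6, 4, 13, 19, 23, 5, 24, 16, 21, 14, 30, 20, 3, 2, 22, 25, 27, 18, 12, 8, 26, 7, 15, 10, 17, 1]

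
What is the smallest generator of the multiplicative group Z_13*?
g = 2. Powers: [2, 4, 8, 3, 6, 12, 11, 9, 5, ...] generates all 12 non-zero residues.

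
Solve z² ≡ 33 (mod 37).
The square roots of 33 mod 37 are 12 and 25. Verify: 12² = 144 ≡ 33 (mod 37)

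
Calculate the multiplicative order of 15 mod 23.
Powers of 15 mod 23: 15^1≡15, 15^2≡18, 15^3≡17, 15^4≡2, 15^5≡7, 15^6≡13, 15^7≡11, 15^8≡4, 15^9≡14, 15^10≡3, 15^11≡22, 15^12≡8, 15^13≡5, 15^14≡6, 15^15≡21, 15^16≡16, 15^17≡10, 15^18≡12, 15^19≡19, 15^20≡9, 15^21≡20, 15^22≡1. ord_23(15) = 22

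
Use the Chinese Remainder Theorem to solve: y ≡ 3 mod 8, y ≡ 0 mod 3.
M = 8 × 3 = 24. M₁ = 3, y₁ ≡ 3 mod 8. M₂ = 8, y₂ ≡ 2 mod 3. y = 3×3×3 + 0×8×2 ≡ 3 mod 24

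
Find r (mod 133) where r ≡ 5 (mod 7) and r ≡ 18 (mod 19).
M = 7 × 19 = 133. M₁ = 19, y₁ ≡ 3 (mod 7). M₂ = 7, y₂ ≡ 11 (mod 19). r = 5×19×3 + 18×7×11 ≡ 75 (mod 133)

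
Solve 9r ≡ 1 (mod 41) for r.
Since 41 is prime, by Fermat 9^(-1) ≡ 9^{39} ≡ 32 (mod 41). Verify: 9 × 32 = 288 ≡ 1 (mod 41)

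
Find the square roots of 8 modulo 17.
The square roots of 8 mod 17 are 12 and 5. Verify: 12² = 144 ≡ 8 mod 17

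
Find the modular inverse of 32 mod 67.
Since 67 is prime, by Fermat 32^(-1) ≡ 32^{65} ≡ 44 mod 67. Verify: 32 × 44 = 1408 ≡ 1 mod 67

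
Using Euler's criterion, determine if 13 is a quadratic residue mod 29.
By Euler's criterion: 13^{14} ≡ 1 (mod 29). Since this equals 1, 13 is a QR.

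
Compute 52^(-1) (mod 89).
Since 89 is prime, by Fermat 52^(-1) ≡ 52^{87} ≡ 12 (mod 89). Verify: 52 × 12 = 624 ≡ 1 (mod 89)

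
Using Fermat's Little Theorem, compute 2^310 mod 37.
By Fermat: 2^{36} ≡ 1 mod 37. 310 ≡ 22 mod 36. So 2^{310} ≡ 2^{22} ≡ 21 mod 37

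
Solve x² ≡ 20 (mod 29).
The square roots of 20 mod 29 are 7 and 22. Verify: 7² = 49 ≡ 20 (mod 29)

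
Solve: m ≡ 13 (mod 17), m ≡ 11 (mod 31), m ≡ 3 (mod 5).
M = 17 × 31 × 5 = 2635. M₁ = 155, y₁ ≡ 9 (mod 17). M₂ = 85, y₂ ≡ 27 (mod 31). M₃ = 527, y₃ ≡ 3 (mod 5). m = 13×155×9 + 11×85×27 + 3×527×3 ≡ 693 (mod 2635)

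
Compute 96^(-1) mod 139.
Since 139 is prime, by Fermat 96^(-1) ≡ 96^{137} ≡ 42 mod 139. Verify: 96 × 42 = 4032 ≡ 1 mod 139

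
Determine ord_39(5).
Powers of 5 mod 39: 5^1≡5, 5^2≡25, 5^3≡8, 5^4≡1. Order = 4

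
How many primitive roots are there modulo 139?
A prime p has φ(p-1) primitive roots; here φ(138) = 44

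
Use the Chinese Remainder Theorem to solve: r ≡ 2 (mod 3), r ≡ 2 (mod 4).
M = 3 × 4 = 12. M₁ = 4, y₁ ≡ 1 (mod 3). M₂ = 3, y₂ ≡ 3 (mod 4). r = 2×4×1 + 2×3×3 ≡ 2 (mod 12)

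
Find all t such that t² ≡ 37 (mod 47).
The square roots of 37 mod 47 are 32 and 15. Verify: 32² = 1024 ≡ 37 (mod 47)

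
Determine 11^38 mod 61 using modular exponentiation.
By repeated squaring (mod 61): 11^{1}≡11, 11^{2}≡60, 11^{4}≡1, 11^{8}≡1, 11^{16}≡1, 11^{32}≡1. Then 11^{38} = 11^{32+4+2} ≡ 1 × 1 × 60 ≡ 60 (mod 61)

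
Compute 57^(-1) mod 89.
Since 89 is prime, by Fermat 57^(-1) ≡ 57^{87} ≡ 25 mod 89. Verify: 57 × 25 = 1425 ≡ 1 mod 89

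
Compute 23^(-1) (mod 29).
Since 29 is prime, by Fermat 23^(-1) ≡ 23^{27} ≡ 24 (mod 29). Verify: 23 × 24 = 552 ≡ 1 (mod 29)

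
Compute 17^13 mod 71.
By repeated squaring mod 71: 17^{1}≡17, 17^{2}≡5, 17^{4}≡25, 17^{8}≡57. Then 17^{13} = 17^{8+4+1} ≡ 57 × 25 × 17 ≡ 14 mod 71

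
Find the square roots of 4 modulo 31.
The square roots of 4 mod 31 are 2 and 29. Verify: 2² = 4 ≡ 4 (mod 31)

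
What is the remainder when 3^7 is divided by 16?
By repeated squaring (mod 16): 3^{1}≡3, 3^{2}≡9, 3^{4}≡1. Then 3^{7} = 3^{4+2+1} ≡ 1 × 9 × 3 ≡ 11 (mod 16)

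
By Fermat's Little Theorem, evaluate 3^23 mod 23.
By Fermat: 3^{22} ≡ 1 (mod 23). So 3^{23} = 3^{22} · 3^{1} ≡ 3^{1} ≡ 3 (mod 23)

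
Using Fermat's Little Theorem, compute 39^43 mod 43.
By Fermat: 39^{42} ≡ 1 (mod 43). So 39^{43} = 39^{42} · 39^{1} ≡ 39^{1} ≡ 39 (mod 43)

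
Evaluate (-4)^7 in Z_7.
Using Fermat: (-4)^{6} ≡ 1 (mod 7). 7 ≡ 1 (mod 6). So (-4)^{7} ≡ (-4)^{1} ≡ 3 (mod 7)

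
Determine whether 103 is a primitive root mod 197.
ord_197(103) divides 196. For each prime q|196: 103^{98}≡196, 103^{28}≡164, none ≡ 1. So 103 has order 196 and is a primitive root mod 197.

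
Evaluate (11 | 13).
(11/13) = 11^{6} mod 13 = -1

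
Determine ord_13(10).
Powers of 10 mod 13: 10^1≡10, 10^2≡9, 10^3≡12, 10^4≡3, 10^5≡4, 10^6≡1. ord_13(10) = 6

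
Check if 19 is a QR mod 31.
By Euler's criterion: 19^{15} ≡ 1 mod 31. Since this equals 1, 19 is a QR.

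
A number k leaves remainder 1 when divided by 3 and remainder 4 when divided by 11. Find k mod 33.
M = 3 × 11 = 33. M₁ = 11, y₁ ≡ 2 mod 3. M₂ = 3, y₂ ≡ 4 mod 11. k = 1×11×2 + 4×3×4 ≡ 4 mod 33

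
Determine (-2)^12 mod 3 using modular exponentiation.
Using Fermat: (-2)^{2} ≡ 1 (mod 3). 12 ≡ 0 (mod 2). So (-2)^{12} ≡ (-2)^{0} ≡ 1 (mod 3)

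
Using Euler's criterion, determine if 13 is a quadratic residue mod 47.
By Euler's criterion: 13^{23} ≡ 46 (mod 47). Since this equals -1 (≡ 46), 13 is not a QR.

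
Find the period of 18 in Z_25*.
Powers of 18 mod 25: 18^1≡18, 18^2≡24, 18^3≡7, 18^4≡1. Order = 4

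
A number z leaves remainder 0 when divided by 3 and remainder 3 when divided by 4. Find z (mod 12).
M = 3 × 4 = 12. M₁ = 4, y₁ ≡ 1 (mod 3). M₂ = 3, y₂ ≡ 3 (mod 4). z = 0×4×1 + 3×3×3 ≡ 3 (mod 12)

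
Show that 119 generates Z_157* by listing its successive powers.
119^1, 119^2, ..., 119^{156} mod 157: [119, 31, 78, 19, 63, 118, 69, 47, 98, 44, 55, 108, 135, 51, 103, 11, 53, 27, 73, 52, 65, 42, 131, 46, 136, 13, 134, 89, 72, 90, 34, 121, 112, 140, 18, 101, 87, 148, 28, 35, 83, 143, 61, 37, 7, 48, 60, 75, 133, 127, 41, 12, 15, 58, 151, 71, 128, 3, 43, 93, 77, 57, 32, 40, 50, 141, 137, 132, 8, 10, 91, 153, 152, 33, 2, 81, 62, 156, 38, 126, 79, 138, 94, 39, 88, 110, 59, 113, 102, 49, 22, 106, 54, 146, 104, 130, 84, 105, 92, 115, 26, 111, 21, 144, 23, 68, 85, 67, 123, 36, 45, 17, 139, 56, 70, 9, 129, 122, 74, 14, 96, 120, 150, 109, 97, 82, 24, 30, 116, 145, 142, 99, 6, 86, 29, 154, 114, 64, 80, 100, 125, 117, 107, 16, 20, 25, 149, 147, 66, 4, 5, 124, 155, 76, 95, 1]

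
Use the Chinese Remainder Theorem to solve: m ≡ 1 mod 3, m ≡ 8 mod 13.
M = 3 × 13 = 39. M₁ = 13, y₁ ≡ 1 mod 3. M₂ = 3, y₂ ≡ 9 mod 13. m = 1×13×1 + 8×3×9 ≡ 34 mod 39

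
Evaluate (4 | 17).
(4/17) = 4^{8} mod 17 = 1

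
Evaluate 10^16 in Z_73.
By repeated squaring mod 73: 10^{1}≡10, 10^{2}≡27, 10^{4}≡72, 10^{8}≡1, 10^{16}≡1. So 10^{16} ≡ 1 mod 73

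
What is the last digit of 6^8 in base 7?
Using Fermat: 6^{6} ≡ 1 (mod 7). 8 ≡ 2 (mod 6). So 6^{8} ≡ 6^{2} ≡ 1 (mod 7)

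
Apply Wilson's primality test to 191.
(190)! mod 191 = 190. Since 190 ≡ -1 (mod 191), 191 is prime.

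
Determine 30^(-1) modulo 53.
Since 53 is prime, by Fermat 30^(-1) ≡ 30^{51} ≡ 23 (mod 53). Verify: 30 × 23 = 690 ≡ 1 (mod 53)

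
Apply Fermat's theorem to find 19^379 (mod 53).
By Fermat: 19^{52} ≡ 1 (mod 53). 379 ≡ 15 (mod 52). So 19^{379} ≡ 19^{15} ≡ 18 (mod 53)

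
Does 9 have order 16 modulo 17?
9^{8} ≡ 1 (mod 17) and 8 < 16, so ord_17(9) = 8 ≠ 16 and 9 is not a primitive root.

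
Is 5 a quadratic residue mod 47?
By Euler's criterion: 5^{23} ≡ 46 mod 47. Since this equals -1 (≡ 46), 5 is not a QR.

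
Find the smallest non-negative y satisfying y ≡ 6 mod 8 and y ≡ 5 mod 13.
M = 8 × 13 = 104. M₁ = 13, y₁ ≡ 5 mod 8. M₂ = 8, y₂ ≡ 5 mod 13. y = 6×13×5 + 5×8×5 ≡ 70 mod 104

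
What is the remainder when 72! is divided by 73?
By Wilson's theorem, (72)! ≡ -1 ≡ 72 (mod 73)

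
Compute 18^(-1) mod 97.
Since 97 is prime, by Fermat 18^(-1) ≡ 18^{95} ≡ 27 mod 97. Verify: 18 × 27 = 486 ≡ 1 mod 97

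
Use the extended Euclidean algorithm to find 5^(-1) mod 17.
Extended GCD: 5(7) + 17(-2) = 1. So 5^(-1) ≡ 7 (mod 17). Verify: 5 × 7 = 35 ≡ 1 (mod 17)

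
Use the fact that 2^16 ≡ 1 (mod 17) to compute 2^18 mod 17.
By Fermat: 2^{16} ≡ 1 (mod 17). So 2^{18} = 2^{16} · 2^{2} ≡ 2^{2} ≡ 4 (mod 17)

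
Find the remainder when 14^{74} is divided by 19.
By Fermat: 14^{18} ≡ 1 mod 19. 74 = 4×18 + 2. So 14^{74} ≡ 14^{2} ≡ 6 mod 19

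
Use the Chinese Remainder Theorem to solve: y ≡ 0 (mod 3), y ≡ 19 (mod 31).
M = 3 × 31 = 93. M₁ = 31, y₁ ≡ 1 (mod 3). M₂ = 3, y₂ ≡ 21 (mod 31). y = 0×31×1 + 19×3×21 ≡ 81 (mod 93)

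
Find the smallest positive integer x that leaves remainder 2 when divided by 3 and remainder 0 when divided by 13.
M = 3 × 13 = 39. M₁ = 13, y₁ ≡ 1 (mod 3). M₂ = 3, y₂ ≡ 9 (mod 13). x = 2×13×1 + 0×3×9 ≡ 26 (mod 39)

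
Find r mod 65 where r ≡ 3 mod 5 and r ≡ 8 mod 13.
M = 5 × 13 = 65. M₁ = 13, y₁ ≡ 2 mod 5. M₂ = 5, y₂ ≡ 8 mod 13. r = 3×13×2 + 8×5×8 ≡ 8 mod 65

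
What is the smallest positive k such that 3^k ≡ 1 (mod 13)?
Powers of 3 mod 13: 3^1≡3, 3^2≡9, 3^3≡1. So the order of 3 is 3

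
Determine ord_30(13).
Powers of 13 mod 30: 13^1≡13, 13^2≡19, 13^3≡7, 13^4≡1. ord_30(13) = 4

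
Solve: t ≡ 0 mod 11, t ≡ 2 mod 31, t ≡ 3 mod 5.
M = 11 × 31 × 5 = 1705. M₁ = 155, y₁ ≡ 1 mod 11. M₂ = 55, y₂ ≡ 22 mod 31. M₃ = 341, y₃ ≡ 1 mod 5. t = 0×155×1 + 2×55×22 + 3×341×1 ≡ 33 mod 1705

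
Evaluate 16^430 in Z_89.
Using Fermat: 16^{88} ≡ 1 mod 89. 430 ≡ 78 mod 88. So 16^{430} ≡ 16^{78} ≡ 16 mod 89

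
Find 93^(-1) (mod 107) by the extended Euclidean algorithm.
Extended GCD: 93(-23) + 107(20) = 1. So 93^(-1) ≡ -23 ≡ 84 (mod 107). Verify: 93 × 84 = 7812 ≡ 1 (mod 107)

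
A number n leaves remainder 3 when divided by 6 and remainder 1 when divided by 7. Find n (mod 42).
M = 6 × 7 = 42. M₁ = 7, y₁ ≡ 1 (mod 6). M₂ = 6, y₂ ≡ 6 (mod 7). n = 3×7×1 + 1×6×6 ≡ 15 (mod 42)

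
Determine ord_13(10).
Powers of 10 mod 13: 10^1≡10, 10^2≡9, 10^3≡12, 10^4≡3, 10^5≡4, 10^6≡1. ord_13(10) = 6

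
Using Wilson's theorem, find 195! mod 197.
(196)! = (195)! × (196) ≡ -1 (mod 197). So (195)! ≡ -1 × (196)^(-1) ≡ (-1)×(-1) = 1 (mod 197)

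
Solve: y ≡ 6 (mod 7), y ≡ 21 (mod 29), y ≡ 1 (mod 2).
M = 7 × 29 × 2 = 406. M₁ = 58, y₁ ≡ 4 (mod 7). M₂ = 14, y₂ ≡ 27 (mod 29). M₃ = 203, y₃ ≡ 1 (mod 2). y = 6×58×4 + 21×14×27 + 1×203×1 ≡ 195 (mod 406)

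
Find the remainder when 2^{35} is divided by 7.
By Fermat: 2^{6} ≡ 1 (mod 7). 35 = 5×6 + 5. So 2^{35} ≡ 2^{5} ≡ 4 (mod 7)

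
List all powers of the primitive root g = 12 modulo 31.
12^1, 12^2, ..., 12^{30} mod 31: [12, 20, 23, 28, 26, 2, 24, 9, 15, 25, 21, 4, 17, 18, 30, 19, 11, 8, 3, 5, 29, 7, 22, 16, 6, 10, 27, 14, 13, 1]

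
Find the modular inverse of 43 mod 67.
Since 67 is prime, by Fermat 43^(-1) ≡ 43^{65} ≡ 53 (mod 67). Verify: 43 × 53 = 2279 ≡ 1 (mod 67)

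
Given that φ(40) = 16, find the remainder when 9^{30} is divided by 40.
By Euler: 9^{16} ≡ 1 (mod 40) since gcd(9, 40) = 1. 30 = 1×16 + 14. So 9^{30} ≡ 9^{14} ≡ 1 (mod 40)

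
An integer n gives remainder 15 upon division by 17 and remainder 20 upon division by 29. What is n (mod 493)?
M = 17 × 29 = 493. M₁ = 29, y₁ ≡ 10 (mod 17). M₂ = 17, y₂ ≡ 12 (mod 29). n = 15×29×10 + 20×17×12 ≡ 49 (mod 493)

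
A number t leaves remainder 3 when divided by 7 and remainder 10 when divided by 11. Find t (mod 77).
M = 7 × 11 = 77. M₁ = 11, y₁ ≡ 2 (mod 7). M₂ = 7, y₂ ≡ 8 (mod 11). t = 3×11×2 + 10×7×8 ≡ 10 (mod 77)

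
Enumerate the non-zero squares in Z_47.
Quadratic residues modulo 47: {1, 2, 3, 4, 6, 7, 8, 9, 12, 14, 16, 17, 18, 21, 24, 25, 27, 28, 32, 34, 36, 37, 42}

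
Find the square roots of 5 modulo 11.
The square roots of 5 mod 11 are 4 and 7. Verify: 4² = 16 ≡ 5 mod 11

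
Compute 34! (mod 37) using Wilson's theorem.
(36)! = (34)! × (35) × (36) ≡ -1 (mod 37). So (34)! ≡ -1 × [(36)(35)]^(-1) ≡ 18 (mod 37)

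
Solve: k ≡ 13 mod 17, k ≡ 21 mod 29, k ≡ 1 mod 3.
M = 17 × 29 × 3 = 1479. M₁ = 87, y₁ ≡ 9 mod 17. M₂ = 51, y₂ ≡ 4 mod 29. M₃ = 493, y₃ ≡ 1 mod 3. k = 13×87×9 + 21×51×4 + 1×493×1 ≡ 166 mod 1479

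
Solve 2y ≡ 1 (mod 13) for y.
Since 13 is prime, by Fermat 2^(-1) ≡ 2^{11} ≡ 7 (mod 13). Verify: 2 × 7 = 14 ≡ 1 (mod 13)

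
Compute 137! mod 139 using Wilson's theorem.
(138)! = (137)! × (138) ≡ -1 mod 139. So (137)! ≡ -1 × (138)^(-1) ≡ (-1)×(-1) = 1 mod 139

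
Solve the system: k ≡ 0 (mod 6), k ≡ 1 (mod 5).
M = 6 × 5 = 30. M₁ = 5, y₁ ≡ 5 (mod 6). M₂ = 6, y₂ ≡ 1 (mod 5). k = 0×5×5 + 1×6×1 ≡ 6 (mod 30)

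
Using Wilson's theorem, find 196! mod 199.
(198)! = (196)! × (197) × (198) ≡ -1 mod 199. So (196)! ≡ -1 × [(198)(197)]^(-1) ≡ 99 mod 199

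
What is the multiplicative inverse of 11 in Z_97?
Since 97 is prime, by Fermat 11^(-1) ≡ 11^{95} ≡ 53 mod 97. Verify: 11 × 53 = 583 ≡ 1 mod 97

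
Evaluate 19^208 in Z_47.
Using Fermat: 19^{46} ≡ 1 (mod 47). 208 ≡ 24 (mod 46). So 19^{208} ≡ 19^{24} ≡ 28 (mod 47)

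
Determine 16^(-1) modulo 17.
Since 17 is prime, by Fermat 16^(-1) ≡ 16^{15} ≡ 16 mod 17. Verify: 16 × 16 = 256 ≡ 1 mod 17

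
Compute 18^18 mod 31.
By repeated squaring (mod 31): 18^{1}≡18, 18^{2}≡14, 18^{4}≡10, 18^{8}≡7, 18^{16}≡18. Then 18^{18} = 18^{16+2} ≡ 18 × 14 ≡ 4 (mod 31)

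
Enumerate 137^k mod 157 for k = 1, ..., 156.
137^1, 137^2, ..., 137^{156} mod 157: [137, 86, 7, 17, 131, 49, 119, 132, 29, 48, 139, 46, 22, 31, 8, 154, 60, 56, 136, 106, 78, 10, 114, 75, 70, 13, 54, 19, 91, 64, 133, 9, 134, 146, 63, 153, 80, 127, 129, 89, 104, 118, 152, 100, 41, 122, 72, 130, 69, 33, 125, 12, 74, 90, 84, 47, 2, 117, 15, 14, 34, 105, 98, 81, 107, 58, 96, 121, 92, 44, 62, 16, 151, 120, 112, 115, 55, 156, 20, 71, 150, 140, 26, 108, 38, 25, 128, 109, 18, 111, 135, 126, 149, 3, 97, 101, 21, 51, 79, 147, 43, 82, 87, 144, 103, 138, 66, 93, 24, 148, 23, 11, 94, 4, 77, 30, 28, 68, 53, 39, 5, 57, 116, 35, 85, 27, 88, 124, 32, 145, 83, 67, 73, 110, 155, 40, 142, 143, 123, 52, 59, 76, 50, 99, 61, 36, 65, 113, 95, 141, 6, 37, 45, 42, 102, 1]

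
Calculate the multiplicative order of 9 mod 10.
Powers of 9 mod 10: 9^1≡9, 9^2≡1. Order = 2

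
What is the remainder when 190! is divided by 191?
By Wilson's theorem, (190)! ≡ -1 ≡ 190 mod 191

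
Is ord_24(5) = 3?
Powers of 5 mod 24: 5^1≡5, 5^2≡1. Already 5^2≡1, so the order is 2 < 3. No, the actual order is 2.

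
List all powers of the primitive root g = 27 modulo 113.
27^1, 27^2, ..., 27^{112} mod 113: [27, 51, 21, 2, 54, 102, 42, 4, 108, 91, 84, 8, 103, 69, 55, 16, 93, 25, 110, 32, 73, 50, 107, 64, 33, 100, 101, 15, 66, 87, 89, 30, 19, 61, 65, 60, 38, 9, 17, 7, 76, 18, 34, 14, 39, 36, 68, 28, 78, 72, 23, 56, 43, 31, 46, 112, 86, 62, 92, 111, 59, 11, 71, 109, 5, 22, 29, 105, 10, 44, 58, 97, 20, 88, 3, 81, 40, 63, 6, 49, 80, 13, 12, 98, 47, 26, 24, 83, 94, 52, 48, 53, 75, 104, 96, 106, 37, 95, 79, 99, 74, 77, 45, 85, 35, 41, 90, 57, 70, 82, 67, 1]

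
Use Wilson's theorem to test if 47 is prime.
(46)! mod 47 = 46. Since 46 ≡ -1 mod 47, 47 is prime.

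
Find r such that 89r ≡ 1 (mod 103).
Since 103 is prime, by Fermat 89^(-1) ≡ 89^{101} ≡ 22 (mod 103). Verify: 89 × 22 = 1958 ≡ 1 (mod 103)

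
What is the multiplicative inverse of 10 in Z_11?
Since 11 is prime, by Fermat 10^(-1) ≡ 10^{9} ≡ 10 (mod 11). Verify: 10 × 10 = 100 ≡ 1 (mod 11)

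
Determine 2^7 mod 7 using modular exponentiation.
Using Fermat: 2^{6} ≡ 1 (mod 7). 7 ≡ 1 (mod 6). So 2^{7} ≡ 2^{1} ≡ 2 (mod 7)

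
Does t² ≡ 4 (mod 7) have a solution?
By Euler's criterion: 4^{3} ≡ 1 (mod 7). Since this equals 1, 4 is a QR.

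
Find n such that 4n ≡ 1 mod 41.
Since 41 is prime, by Fermat 4^(-1) ≡ 4^{39} ≡ 31 mod 41. Verify: 4 × 31 = 124 ≡ 1 mod 41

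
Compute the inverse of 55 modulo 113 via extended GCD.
Extended GCD: 55(37) + 113(-18) = 1. So 55^(-1) ≡ 37 (mod 113). Verify: 55 × 37 = 2035 ≡ 1 (mod 113)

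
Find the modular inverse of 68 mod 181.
Since 181 is prime, by Fermat 68^(-1) ≡ 68^{179} ≡ 8 mod 181. Verify: 68 × 8 = 544 ≡ 1 mod 181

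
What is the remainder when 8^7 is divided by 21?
By repeated squaring mod 21: 8^{1}≡8, 8^{2}≡1, 8^{4}≡1. Then 8^{7} = 8^{4+2+1} ≡ 1 × 1 × 8 ≡ 8 mod 21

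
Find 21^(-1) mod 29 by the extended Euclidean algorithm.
Extended GCD: 21(-11) + 29(8) = 1. So 21^(-1) ≡ -11 ≡ 18 mod 29. Verify: 21 × 18 = 378 ≡ 1 mod 29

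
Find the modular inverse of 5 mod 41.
Since 41 is prime, by Fermat 5^(-1) ≡ 5^{39} ≡ 33 (mod 41). Verify: 5 × 33 = 165 ≡ 1 (mod 41)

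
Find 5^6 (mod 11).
By repeated squaring (mod 11): 5^{1}≡5, 5^{2}≡3, 5^{4}≡9. Then 5^{6} = 5^{4+2} ≡ 9 × 3 ≡ 5 (mod 11)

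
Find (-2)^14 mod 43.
By repeated squaring mod 43: (-2)^{1}≡41, (-2)^{2}≡4, (-2)^{4}≡16, (-2)^{8}≡41. Then (-2)^{14} = (-2)^{8+4+2} ≡ 41 × 16 × 4 ≡ 1 mod 43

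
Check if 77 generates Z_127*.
77^{42} ≡ 1 (mod 127) and 42 < 126, so ord_127(77) = 42 ≠ 126 and 77 is not a primitive root.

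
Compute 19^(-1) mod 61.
Since 61 is prime, by Fermat 19^(-1) ≡ 19^{59} ≡ 45 mod 61. Verify: 19 × 45 = 855 ≡ 1 mod 61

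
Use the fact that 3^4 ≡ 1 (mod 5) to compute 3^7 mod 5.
By Fermat: 3^{4} ≡ 1 (mod 5). So 3^{7} = 3^{4} · 3^{3} ≡ 3^{3} ≡ 2 (mod 5)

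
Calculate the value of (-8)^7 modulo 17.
By repeated squaring mod 17: (-8)^{1}≡9, (-8)^{2}≡13, (-8)^{4}≡16. Then (-8)^{7} = (-8)^{4+2+1} ≡ 16 × 13 × 9 ≡ 2 mod 17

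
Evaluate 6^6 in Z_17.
By repeated squaring (mod 17): 6^{1}≡6, 6^{2}≡2, 6^{4}≡4. Then 6^{6} = 6^{4+2} ≡ 4 × 2 ≡ 8 (mod 17)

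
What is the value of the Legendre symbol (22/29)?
(22/29) = 22^{14} mod 29 = 1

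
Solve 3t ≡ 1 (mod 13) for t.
Since 13 is prime, by Fermat 3^(-1) ≡ 3^{11} ≡ 9 (mod 13). Verify: 3 × 9 = 27 ≡ 1 (mod 13)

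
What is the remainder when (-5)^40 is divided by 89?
By repeated squaring (mod 89): (-5)^{1}≡84, (-5)^{2}≡25, (-5)^{4}≡2, (-5)^{8}≡4, (-5)^{16}≡16, (-5)^{32}≡78. Then (-5)^{40} = (-5)^{32+8} ≡ 78 × 4 ≡ 45 (mod 89)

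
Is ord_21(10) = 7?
Powers of 10 mod 21: 10^1≡10, 10^2≡16, 10^3≡13, 10^4≡4, 10^5≡19, 10^6≡1. Already 10^6≡1, so the order is 6 < 7. No, the actual order is 6.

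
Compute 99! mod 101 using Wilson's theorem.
(100)! = (99)! × (100) ≡ -1 mod 101. So (99)! ≡ -1 × (100)^(-1) ≡ (-1)×(-1) = 1 mod 101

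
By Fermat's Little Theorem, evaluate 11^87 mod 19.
By Fermat: 11^{18} ≡ 1 (mod 19). 87 = 4×18 + 15. So 11^{87} ≡ 11^{15} ≡ 1 (mod 19)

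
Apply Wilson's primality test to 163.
(162)! mod 163 = 162. Since 162 ≡ -1 mod 163, 163 is prime.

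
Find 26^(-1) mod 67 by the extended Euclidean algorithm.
Extended GCD: 26(-18) + 67(7) = 1. So 26^(-1) ≡ -18 ≡ 49 mod 67. Verify: 26 × 49 = 1274 ≡ 1 mod 67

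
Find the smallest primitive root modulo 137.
g = 3. For each prime q|136: 3^{68}≡136, 3^{8}≡122, none ≡ 1, so ord_137(3) = 136 and 3 is a primitive root.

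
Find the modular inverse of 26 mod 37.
Since 37 is prime, by Fermat 26^(-1) ≡ 26^{35} ≡ 10 (mod 37). Verify: 26 × 10 = 260 ≡ 1 (mod 37)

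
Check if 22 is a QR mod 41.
By Euler's criterion: 22^{20} ≡ 40 (mod 41). Since this equals -1 (≡ 40), 22 is not a QR.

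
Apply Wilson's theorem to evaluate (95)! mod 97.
(96)! = (95)! × (96) ≡ -1 mod 97. So (95)! ≡ -1 × (96)^(-1) ≡ (-1)×(-1) = 1 mod 97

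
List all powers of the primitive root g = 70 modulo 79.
70^1, 70^2, ..., 70^{78} mod 79: [70, 2, 61, 4, 43, 8, 7, 16, 14, 32, 28, 64, 56, 49, 33, 19, 66, 38, 53, 76, 27, 73, 54, 67, 29, 55, 58, 31, 37, 62, 74, 45, 69, 11, 59, 22, 39, 44, 78, 9, 77, 18, 75, 36, 71, 72, 63, 65, 47, 51, 15, 23, 30, 46, 60, 13, 41, 26, 3, 52, 6, 25, 12, 50, 24, 21, 48, 42, 17, 5, 34, 10, 68, 20, 57, 40, 35, 1]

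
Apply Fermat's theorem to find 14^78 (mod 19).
By Fermat: 14^{18} ≡ 1 (mod 19). 78 = 4×18 + 6. So 14^{78} ≡ 14^{6} ≡ 7 (mod 19)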